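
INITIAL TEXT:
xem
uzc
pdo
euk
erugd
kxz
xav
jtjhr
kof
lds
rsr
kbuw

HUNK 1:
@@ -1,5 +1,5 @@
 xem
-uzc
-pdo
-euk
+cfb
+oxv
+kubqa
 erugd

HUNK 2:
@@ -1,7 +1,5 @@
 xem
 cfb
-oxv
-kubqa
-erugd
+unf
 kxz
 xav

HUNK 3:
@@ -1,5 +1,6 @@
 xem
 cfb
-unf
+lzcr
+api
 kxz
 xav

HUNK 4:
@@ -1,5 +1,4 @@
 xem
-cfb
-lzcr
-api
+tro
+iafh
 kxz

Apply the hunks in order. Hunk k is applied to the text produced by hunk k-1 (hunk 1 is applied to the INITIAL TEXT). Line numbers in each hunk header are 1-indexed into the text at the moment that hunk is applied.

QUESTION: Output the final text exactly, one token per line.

Hunk 1: at line 1 remove [uzc,pdo,euk] add [cfb,oxv,kubqa] -> 12 lines: xem cfb oxv kubqa erugd kxz xav jtjhr kof lds rsr kbuw
Hunk 2: at line 1 remove [oxv,kubqa,erugd] add [unf] -> 10 lines: xem cfb unf kxz xav jtjhr kof lds rsr kbuw
Hunk 3: at line 1 remove [unf] add [lzcr,api] -> 11 lines: xem cfb lzcr api kxz xav jtjhr kof lds rsr kbuw
Hunk 4: at line 1 remove [cfb,lzcr,api] add [tro,iafh] -> 10 lines: xem tro iafh kxz xav jtjhr kof lds rsr kbuw

Answer: xem
tro
iafh
kxz
xav
jtjhr
kof
lds
rsr
kbuw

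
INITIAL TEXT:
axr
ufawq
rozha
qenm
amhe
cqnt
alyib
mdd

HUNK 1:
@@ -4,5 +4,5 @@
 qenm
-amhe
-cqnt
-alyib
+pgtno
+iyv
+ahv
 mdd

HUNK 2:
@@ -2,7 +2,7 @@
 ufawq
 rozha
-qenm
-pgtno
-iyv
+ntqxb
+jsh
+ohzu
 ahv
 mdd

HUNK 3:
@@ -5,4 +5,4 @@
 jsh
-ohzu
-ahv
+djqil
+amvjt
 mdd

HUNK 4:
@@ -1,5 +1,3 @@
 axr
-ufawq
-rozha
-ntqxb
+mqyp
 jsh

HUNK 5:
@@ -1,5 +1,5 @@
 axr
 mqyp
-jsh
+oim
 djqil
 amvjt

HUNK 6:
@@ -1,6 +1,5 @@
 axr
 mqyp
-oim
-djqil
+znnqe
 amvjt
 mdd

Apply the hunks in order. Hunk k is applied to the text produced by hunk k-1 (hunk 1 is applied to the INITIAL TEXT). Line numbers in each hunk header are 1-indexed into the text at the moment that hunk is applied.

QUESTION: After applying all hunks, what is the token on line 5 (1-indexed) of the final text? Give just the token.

Answer: mdd

Derivation:
Hunk 1: at line 4 remove [amhe,cqnt,alyib] add [pgtno,iyv,ahv] -> 8 lines: axr ufawq rozha qenm pgtno iyv ahv mdd
Hunk 2: at line 2 remove [qenm,pgtno,iyv] add [ntqxb,jsh,ohzu] -> 8 lines: axr ufawq rozha ntqxb jsh ohzu ahv mdd
Hunk 3: at line 5 remove [ohzu,ahv] add [djqil,amvjt] -> 8 lines: axr ufawq rozha ntqxb jsh djqil amvjt mdd
Hunk 4: at line 1 remove [ufawq,rozha,ntqxb] add [mqyp] -> 6 lines: axr mqyp jsh djqil amvjt mdd
Hunk 5: at line 1 remove [jsh] add [oim] -> 6 lines: axr mqyp oim djqil amvjt mdd
Hunk 6: at line 1 remove [oim,djqil] add [znnqe] -> 5 lines: axr mqyp znnqe amvjt mdd
Final line 5: mdd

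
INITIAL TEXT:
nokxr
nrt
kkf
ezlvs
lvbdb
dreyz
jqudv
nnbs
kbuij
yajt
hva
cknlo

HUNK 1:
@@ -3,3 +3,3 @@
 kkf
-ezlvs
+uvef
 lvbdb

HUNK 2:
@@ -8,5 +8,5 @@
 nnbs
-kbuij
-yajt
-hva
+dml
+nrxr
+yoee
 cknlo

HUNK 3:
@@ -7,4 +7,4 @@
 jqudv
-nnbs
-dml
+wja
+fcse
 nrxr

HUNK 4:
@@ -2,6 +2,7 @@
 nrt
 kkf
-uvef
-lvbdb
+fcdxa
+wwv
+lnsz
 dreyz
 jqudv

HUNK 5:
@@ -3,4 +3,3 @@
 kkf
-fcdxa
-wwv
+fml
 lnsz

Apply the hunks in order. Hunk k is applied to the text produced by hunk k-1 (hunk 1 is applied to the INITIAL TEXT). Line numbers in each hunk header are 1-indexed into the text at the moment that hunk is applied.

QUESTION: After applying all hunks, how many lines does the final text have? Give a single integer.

Hunk 1: at line 3 remove [ezlvs] add [uvef] -> 12 lines: nokxr nrt kkf uvef lvbdb dreyz jqudv nnbs kbuij yajt hva cknlo
Hunk 2: at line 8 remove [kbuij,yajt,hva] add [dml,nrxr,yoee] -> 12 lines: nokxr nrt kkf uvef lvbdb dreyz jqudv nnbs dml nrxr yoee cknlo
Hunk 3: at line 7 remove [nnbs,dml] add [wja,fcse] -> 12 lines: nokxr nrt kkf uvef lvbdb dreyz jqudv wja fcse nrxr yoee cknlo
Hunk 4: at line 2 remove [uvef,lvbdb] add [fcdxa,wwv,lnsz] -> 13 lines: nokxr nrt kkf fcdxa wwv lnsz dreyz jqudv wja fcse nrxr yoee cknlo
Hunk 5: at line 3 remove [fcdxa,wwv] add [fml] -> 12 lines: nokxr nrt kkf fml lnsz dreyz jqudv wja fcse nrxr yoee cknlo
Final line count: 12

Answer: 12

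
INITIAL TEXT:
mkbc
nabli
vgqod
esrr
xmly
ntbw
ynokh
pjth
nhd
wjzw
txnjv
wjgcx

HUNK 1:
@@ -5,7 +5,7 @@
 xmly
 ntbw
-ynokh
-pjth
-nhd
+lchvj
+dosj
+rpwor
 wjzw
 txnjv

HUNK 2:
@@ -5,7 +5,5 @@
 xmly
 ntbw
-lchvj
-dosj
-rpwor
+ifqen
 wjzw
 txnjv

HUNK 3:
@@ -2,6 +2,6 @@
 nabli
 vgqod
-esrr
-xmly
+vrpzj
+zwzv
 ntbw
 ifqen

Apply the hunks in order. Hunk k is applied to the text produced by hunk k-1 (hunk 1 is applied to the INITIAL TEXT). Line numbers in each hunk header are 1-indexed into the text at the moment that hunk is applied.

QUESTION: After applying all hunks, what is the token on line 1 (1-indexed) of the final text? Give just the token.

Answer: mkbc

Derivation:
Hunk 1: at line 5 remove [ynokh,pjth,nhd] add [lchvj,dosj,rpwor] -> 12 lines: mkbc nabli vgqod esrr xmly ntbw lchvj dosj rpwor wjzw txnjv wjgcx
Hunk 2: at line 5 remove [lchvj,dosj,rpwor] add [ifqen] -> 10 lines: mkbc nabli vgqod esrr xmly ntbw ifqen wjzw txnjv wjgcx
Hunk 3: at line 2 remove [esrr,xmly] add [vrpzj,zwzv] -> 10 lines: mkbc nabli vgqod vrpzj zwzv ntbw ifqen wjzw txnjv wjgcx
Final line 1: mkbc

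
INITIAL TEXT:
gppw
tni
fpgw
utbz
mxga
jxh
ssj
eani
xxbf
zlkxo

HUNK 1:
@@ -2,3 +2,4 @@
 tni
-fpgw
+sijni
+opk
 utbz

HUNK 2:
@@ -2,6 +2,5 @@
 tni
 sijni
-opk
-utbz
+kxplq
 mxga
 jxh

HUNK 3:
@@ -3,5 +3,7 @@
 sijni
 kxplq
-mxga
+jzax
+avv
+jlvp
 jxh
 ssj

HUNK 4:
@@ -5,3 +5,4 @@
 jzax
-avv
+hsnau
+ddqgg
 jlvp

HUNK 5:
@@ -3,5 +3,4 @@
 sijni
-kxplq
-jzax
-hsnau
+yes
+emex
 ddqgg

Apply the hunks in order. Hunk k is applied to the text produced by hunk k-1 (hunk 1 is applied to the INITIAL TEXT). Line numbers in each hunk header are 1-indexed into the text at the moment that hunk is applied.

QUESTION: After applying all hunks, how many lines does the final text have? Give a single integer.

Answer: 12

Derivation:
Hunk 1: at line 2 remove [fpgw] add [sijni,opk] -> 11 lines: gppw tni sijni opk utbz mxga jxh ssj eani xxbf zlkxo
Hunk 2: at line 2 remove [opk,utbz] add [kxplq] -> 10 lines: gppw tni sijni kxplq mxga jxh ssj eani xxbf zlkxo
Hunk 3: at line 3 remove [mxga] add [jzax,avv,jlvp] -> 12 lines: gppw tni sijni kxplq jzax avv jlvp jxh ssj eani xxbf zlkxo
Hunk 4: at line 5 remove [avv] add [hsnau,ddqgg] -> 13 lines: gppw tni sijni kxplq jzax hsnau ddqgg jlvp jxh ssj eani xxbf zlkxo
Hunk 5: at line 3 remove [kxplq,jzax,hsnau] add [yes,emex] -> 12 lines: gppw tni sijni yes emex ddqgg jlvp jxh ssj eani xxbf zlkxo
Final line count: 12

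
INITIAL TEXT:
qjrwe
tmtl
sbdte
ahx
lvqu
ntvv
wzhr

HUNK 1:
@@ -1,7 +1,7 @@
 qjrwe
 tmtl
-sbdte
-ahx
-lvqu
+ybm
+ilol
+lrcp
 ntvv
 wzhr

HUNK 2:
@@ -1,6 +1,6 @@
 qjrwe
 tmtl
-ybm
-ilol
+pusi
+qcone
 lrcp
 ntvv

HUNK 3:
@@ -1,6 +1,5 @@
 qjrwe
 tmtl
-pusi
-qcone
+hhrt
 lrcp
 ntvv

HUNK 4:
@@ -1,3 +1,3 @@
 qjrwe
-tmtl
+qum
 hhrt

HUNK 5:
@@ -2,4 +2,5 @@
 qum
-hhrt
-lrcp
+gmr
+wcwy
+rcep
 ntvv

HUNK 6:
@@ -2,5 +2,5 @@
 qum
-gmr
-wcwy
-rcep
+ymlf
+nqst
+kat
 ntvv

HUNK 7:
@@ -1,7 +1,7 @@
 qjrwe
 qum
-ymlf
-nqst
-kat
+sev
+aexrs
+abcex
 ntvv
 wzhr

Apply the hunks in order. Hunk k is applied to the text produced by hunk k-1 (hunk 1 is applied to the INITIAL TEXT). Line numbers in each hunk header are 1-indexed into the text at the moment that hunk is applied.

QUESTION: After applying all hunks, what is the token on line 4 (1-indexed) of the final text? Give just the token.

Answer: aexrs

Derivation:
Hunk 1: at line 1 remove [sbdte,ahx,lvqu] add [ybm,ilol,lrcp] -> 7 lines: qjrwe tmtl ybm ilol lrcp ntvv wzhr
Hunk 2: at line 1 remove [ybm,ilol] add [pusi,qcone] -> 7 lines: qjrwe tmtl pusi qcone lrcp ntvv wzhr
Hunk 3: at line 1 remove [pusi,qcone] add [hhrt] -> 6 lines: qjrwe tmtl hhrt lrcp ntvv wzhr
Hunk 4: at line 1 remove [tmtl] add [qum] -> 6 lines: qjrwe qum hhrt lrcp ntvv wzhr
Hunk 5: at line 2 remove [hhrt,lrcp] add [gmr,wcwy,rcep] -> 7 lines: qjrwe qum gmr wcwy rcep ntvv wzhr
Hunk 6: at line 2 remove [gmr,wcwy,rcep] add [ymlf,nqst,kat] -> 7 lines: qjrwe qum ymlf nqst kat ntvv wzhr
Hunk 7: at line 1 remove [ymlf,nqst,kat] add [sev,aexrs,abcex] -> 7 lines: qjrwe qum sev aexrs abcex ntvv wzhr
Final line 4: aexrs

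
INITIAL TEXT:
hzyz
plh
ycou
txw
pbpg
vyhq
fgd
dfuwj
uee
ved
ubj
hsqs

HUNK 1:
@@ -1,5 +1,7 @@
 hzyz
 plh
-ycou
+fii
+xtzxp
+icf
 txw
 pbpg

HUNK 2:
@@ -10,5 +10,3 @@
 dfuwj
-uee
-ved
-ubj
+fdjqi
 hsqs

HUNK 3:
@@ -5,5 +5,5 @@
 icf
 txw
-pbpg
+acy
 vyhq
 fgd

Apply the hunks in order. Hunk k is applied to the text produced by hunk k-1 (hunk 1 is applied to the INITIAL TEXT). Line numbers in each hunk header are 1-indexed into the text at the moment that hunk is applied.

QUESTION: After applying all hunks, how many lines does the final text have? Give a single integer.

Answer: 12

Derivation:
Hunk 1: at line 1 remove [ycou] add [fii,xtzxp,icf] -> 14 lines: hzyz plh fii xtzxp icf txw pbpg vyhq fgd dfuwj uee ved ubj hsqs
Hunk 2: at line 10 remove [uee,ved,ubj] add [fdjqi] -> 12 lines: hzyz plh fii xtzxp icf txw pbpg vyhq fgd dfuwj fdjqi hsqs
Hunk 3: at line 5 remove [pbpg] add [acy] -> 12 lines: hzyz plh fii xtzxp icf txw acy vyhq fgd dfuwj fdjqi hsqs
Final line count: 12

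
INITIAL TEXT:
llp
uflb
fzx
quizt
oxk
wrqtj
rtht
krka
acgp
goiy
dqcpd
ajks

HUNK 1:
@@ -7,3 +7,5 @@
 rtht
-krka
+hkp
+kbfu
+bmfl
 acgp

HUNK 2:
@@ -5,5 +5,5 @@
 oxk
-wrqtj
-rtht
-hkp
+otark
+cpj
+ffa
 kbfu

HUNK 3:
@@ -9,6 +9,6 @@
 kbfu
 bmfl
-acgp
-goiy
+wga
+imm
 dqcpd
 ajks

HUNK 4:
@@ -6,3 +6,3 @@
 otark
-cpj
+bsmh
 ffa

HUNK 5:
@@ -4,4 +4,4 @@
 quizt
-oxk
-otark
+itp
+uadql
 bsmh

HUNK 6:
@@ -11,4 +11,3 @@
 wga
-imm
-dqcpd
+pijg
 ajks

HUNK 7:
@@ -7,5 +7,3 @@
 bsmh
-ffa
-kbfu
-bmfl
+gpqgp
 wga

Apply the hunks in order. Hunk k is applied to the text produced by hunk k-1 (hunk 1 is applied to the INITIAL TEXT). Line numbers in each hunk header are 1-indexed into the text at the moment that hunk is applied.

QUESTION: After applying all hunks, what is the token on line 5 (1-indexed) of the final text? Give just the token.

Answer: itp

Derivation:
Hunk 1: at line 7 remove [krka] add [hkp,kbfu,bmfl] -> 14 lines: llp uflb fzx quizt oxk wrqtj rtht hkp kbfu bmfl acgp goiy dqcpd ajks
Hunk 2: at line 5 remove [wrqtj,rtht,hkp] add [otark,cpj,ffa] -> 14 lines: llp uflb fzx quizt oxk otark cpj ffa kbfu bmfl acgp goiy dqcpd ajks
Hunk 3: at line 9 remove [acgp,goiy] add [wga,imm] -> 14 lines: llp uflb fzx quizt oxk otark cpj ffa kbfu bmfl wga imm dqcpd ajks
Hunk 4: at line 6 remove [cpj] add [bsmh] -> 14 lines: llp uflb fzx quizt oxk otark bsmh ffa kbfu bmfl wga imm dqcpd ajks
Hunk 5: at line 4 remove [oxk,otark] add [itp,uadql] -> 14 lines: llp uflb fzx quizt itp uadql bsmh ffa kbfu bmfl wga imm dqcpd ajks
Hunk 6: at line 11 remove [imm,dqcpd] add [pijg] -> 13 lines: llp uflb fzx quizt itp uadql bsmh ffa kbfu bmfl wga pijg ajks
Hunk 7: at line 7 remove [ffa,kbfu,bmfl] add [gpqgp] -> 11 lines: llp uflb fzx quizt itp uadql bsmh gpqgp wga pijg ajks
Final line 5: itp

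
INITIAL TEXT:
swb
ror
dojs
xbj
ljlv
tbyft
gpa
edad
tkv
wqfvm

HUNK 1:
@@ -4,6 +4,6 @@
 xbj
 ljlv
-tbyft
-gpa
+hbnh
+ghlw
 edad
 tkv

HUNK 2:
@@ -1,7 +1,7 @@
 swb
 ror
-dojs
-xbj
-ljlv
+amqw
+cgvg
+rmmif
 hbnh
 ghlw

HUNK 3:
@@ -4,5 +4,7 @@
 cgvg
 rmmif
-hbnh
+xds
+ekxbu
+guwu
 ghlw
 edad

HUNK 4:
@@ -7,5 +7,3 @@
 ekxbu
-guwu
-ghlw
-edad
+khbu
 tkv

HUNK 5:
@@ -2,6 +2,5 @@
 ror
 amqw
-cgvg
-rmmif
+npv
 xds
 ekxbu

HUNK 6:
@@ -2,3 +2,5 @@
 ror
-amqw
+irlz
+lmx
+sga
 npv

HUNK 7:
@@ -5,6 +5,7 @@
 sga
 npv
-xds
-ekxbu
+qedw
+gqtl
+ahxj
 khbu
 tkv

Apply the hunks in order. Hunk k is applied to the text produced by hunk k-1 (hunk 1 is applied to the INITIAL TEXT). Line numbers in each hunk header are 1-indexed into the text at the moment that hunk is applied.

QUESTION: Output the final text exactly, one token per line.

Hunk 1: at line 4 remove [tbyft,gpa] add [hbnh,ghlw] -> 10 lines: swb ror dojs xbj ljlv hbnh ghlw edad tkv wqfvm
Hunk 2: at line 1 remove [dojs,xbj,ljlv] add [amqw,cgvg,rmmif] -> 10 lines: swb ror amqw cgvg rmmif hbnh ghlw edad tkv wqfvm
Hunk 3: at line 4 remove [hbnh] add [xds,ekxbu,guwu] -> 12 lines: swb ror amqw cgvg rmmif xds ekxbu guwu ghlw edad tkv wqfvm
Hunk 4: at line 7 remove [guwu,ghlw,edad] add [khbu] -> 10 lines: swb ror amqw cgvg rmmif xds ekxbu khbu tkv wqfvm
Hunk 5: at line 2 remove [cgvg,rmmif] add [npv] -> 9 lines: swb ror amqw npv xds ekxbu khbu tkv wqfvm
Hunk 6: at line 2 remove [amqw] add [irlz,lmx,sga] -> 11 lines: swb ror irlz lmx sga npv xds ekxbu khbu tkv wqfvm
Hunk 7: at line 5 remove [xds,ekxbu] add [qedw,gqtl,ahxj] -> 12 lines: swb ror irlz lmx sga npv qedw gqtl ahxj khbu tkv wqfvm

Answer: swb
ror
irlz
lmx
sga
npv
qedw
gqtl
ahxj
khbu
tkv
wqfvm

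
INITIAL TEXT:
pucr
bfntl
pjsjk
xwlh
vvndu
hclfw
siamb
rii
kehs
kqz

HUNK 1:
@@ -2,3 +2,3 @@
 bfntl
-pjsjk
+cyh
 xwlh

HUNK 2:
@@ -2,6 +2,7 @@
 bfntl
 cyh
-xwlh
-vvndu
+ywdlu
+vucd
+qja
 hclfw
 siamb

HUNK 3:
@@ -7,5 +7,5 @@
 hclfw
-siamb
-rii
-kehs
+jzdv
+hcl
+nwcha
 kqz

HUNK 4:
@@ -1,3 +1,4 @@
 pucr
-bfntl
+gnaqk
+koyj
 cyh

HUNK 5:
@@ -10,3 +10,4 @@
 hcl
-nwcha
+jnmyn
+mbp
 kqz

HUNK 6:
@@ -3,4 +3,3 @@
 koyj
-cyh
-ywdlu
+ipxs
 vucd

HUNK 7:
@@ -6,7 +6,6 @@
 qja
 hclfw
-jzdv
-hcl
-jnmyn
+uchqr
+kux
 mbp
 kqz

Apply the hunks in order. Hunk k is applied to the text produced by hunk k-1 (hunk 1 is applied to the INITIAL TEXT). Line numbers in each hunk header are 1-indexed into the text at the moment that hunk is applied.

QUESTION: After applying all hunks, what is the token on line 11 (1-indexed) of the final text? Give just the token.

Answer: kqz

Derivation:
Hunk 1: at line 2 remove [pjsjk] add [cyh] -> 10 lines: pucr bfntl cyh xwlh vvndu hclfw siamb rii kehs kqz
Hunk 2: at line 2 remove [xwlh,vvndu] add [ywdlu,vucd,qja] -> 11 lines: pucr bfntl cyh ywdlu vucd qja hclfw siamb rii kehs kqz
Hunk 3: at line 7 remove [siamb,rii,kehs] add [jzdv,hcl,nwcha] -> 11 lines: pucr bfntl cyh ywdlu vucd qja hclfw jzdv hcl nwcha kqz
Hunk 4: at line 1 remove [bfntl] add [gnaqk,koyj] -> 12 lines: pucr gnaqk koyj cyh ywdlu vucd qja hclfw jzdv hcl nwcha kqz
Hunk 5: at line 10 remove [nwcha] add [jnmyn,mbp] -> 13 lines: pucr gnaqk koyj cyh ywdlu vucd qja hclfw jzdv hcl jnmyn mbp kqz
Hunk 6: at line 3 remove [cyh,ywdlu] add [ipxs] -> 12 lines: pucr gnaqk koyj ipxs vucd qja hclfw jzdv hcl jnmyn mbp kqz
Hunk 7: at line 6 remove [jzdv,hcl,jnmyn] add [uchqr,kux] -> 11 lines: pucr gnaqk koyj ipxs vucd qja hclfw uchqr kux mbp kqz
Final line 11: kqz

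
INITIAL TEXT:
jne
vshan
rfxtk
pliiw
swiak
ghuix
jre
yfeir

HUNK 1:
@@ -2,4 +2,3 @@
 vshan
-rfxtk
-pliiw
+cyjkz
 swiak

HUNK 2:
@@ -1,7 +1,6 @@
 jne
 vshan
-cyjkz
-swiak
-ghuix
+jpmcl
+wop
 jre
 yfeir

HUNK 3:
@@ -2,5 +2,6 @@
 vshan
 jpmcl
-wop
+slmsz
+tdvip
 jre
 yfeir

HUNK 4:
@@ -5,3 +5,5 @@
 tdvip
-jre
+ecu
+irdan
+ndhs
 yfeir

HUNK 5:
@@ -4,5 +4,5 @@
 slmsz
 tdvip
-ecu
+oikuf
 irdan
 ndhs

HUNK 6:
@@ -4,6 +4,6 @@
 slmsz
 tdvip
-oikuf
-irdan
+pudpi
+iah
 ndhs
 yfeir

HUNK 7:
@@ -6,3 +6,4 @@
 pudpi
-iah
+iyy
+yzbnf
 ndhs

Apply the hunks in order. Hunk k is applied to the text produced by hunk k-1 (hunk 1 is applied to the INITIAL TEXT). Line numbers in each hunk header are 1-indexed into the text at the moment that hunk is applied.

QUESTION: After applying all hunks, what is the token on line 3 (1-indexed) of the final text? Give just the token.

Answer: jpmcl

Derivation:
Hunk 1: at line 2 remove [rfxtk,pliiw] add [cyjkz] -> 7 lines: jne vshan cyjkz swiak ghuix jre yfeir
Hunk 2: at line 1 remove [cyjkz,swiak,ghuix] add [jpmcl,wop] -> 6 lines: jne vshan jpmcl wop jre yfeir
Hunk 3: at line 2 remove [wop] add [slmsz,tdvip] -> 7 lines: jne vshan jpmcl slmsz tdvip jre yfeir
Hunk 4: at line 5 remove [jre] add [ecu,irdan,ndhs] -> 9 lines: jne vshan jpmcl slmsz tdvip ecu irdan ndhs yfeir
Hunk 5: at line 4 remove [ecu] add [oikuf] -> 9 lines: jne vshan jpmcl slmsz tdvip oikuf irdan ndhs yfeir
Hunk 6: at line 4 remove [oikuf,irdan] add [pudpi,iah] -> 9 lines: jne vshan jpmcl slmsz tdvip pudpi iah ndhs yfeir
Hunk 7: at line 6 remove [iah] add [iyy,yzbnf] -> 10 lines: jne vshan jpmcl slmsz tdvip pudpi iyy yzbnf ndhs yfeir
Final line 3: jpmcl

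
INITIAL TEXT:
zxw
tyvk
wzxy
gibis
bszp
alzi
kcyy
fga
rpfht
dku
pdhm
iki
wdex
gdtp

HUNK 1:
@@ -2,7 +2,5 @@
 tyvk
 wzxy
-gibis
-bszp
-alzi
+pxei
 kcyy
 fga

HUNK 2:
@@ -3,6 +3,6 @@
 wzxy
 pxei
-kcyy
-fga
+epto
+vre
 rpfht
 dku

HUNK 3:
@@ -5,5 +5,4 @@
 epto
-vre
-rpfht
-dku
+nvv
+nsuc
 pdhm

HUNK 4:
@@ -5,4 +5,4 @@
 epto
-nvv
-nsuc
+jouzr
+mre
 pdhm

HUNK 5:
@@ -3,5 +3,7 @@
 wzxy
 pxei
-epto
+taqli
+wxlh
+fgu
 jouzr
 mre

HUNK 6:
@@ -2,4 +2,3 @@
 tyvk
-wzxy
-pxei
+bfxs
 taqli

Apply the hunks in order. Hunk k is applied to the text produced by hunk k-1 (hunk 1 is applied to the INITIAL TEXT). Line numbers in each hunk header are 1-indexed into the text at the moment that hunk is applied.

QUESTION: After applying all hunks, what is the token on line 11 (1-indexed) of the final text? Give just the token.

Hunk 1: at line 2 remove [gibis,bszp,alzi] add [pxei] -> 12 lines: zxw tyvk wzxy pxei kcyy fga rpfht dku pdhm iki wdex gdtp
Hunk 2: at line 3 remove [kcyy,fga] add [epto,vre] -> 12 lines: zxw tyvk wzxy pxei epto vre rpfht dku pdhm iki wdex gdtp
Hunk 3: at line 5 remove [vre,rpfht,dku] add [nvv,nsuc] -> 11 lines: zxw tyvk wzxy pxei epto nvv nsuc pdhm iki wdex gdtp
Hunk 4: at line 5 remove [nvv,nsuc] add [jouzr,mre] -> 11 lines: zxw tyvk wzxy pxei epto jouzr mre pdhm iki wdex gdtp
Hunk 5: at line 3 remove [epto] add [taqli,wxlh,fgu] -> 13 lines: zxw tyvk wzxy pxei taqli wxlh fgu jouzr mre pdhm iki wdex gdtp
Hunk 6: at line 2 remove [wzxy,pxei] add [bfxs] -> 12 lines: zxw tyvk bfxs taqli wxlh fgu jouzr mre pdhm iki wdex gdtp
Final line 11: wdex

Answer: wdex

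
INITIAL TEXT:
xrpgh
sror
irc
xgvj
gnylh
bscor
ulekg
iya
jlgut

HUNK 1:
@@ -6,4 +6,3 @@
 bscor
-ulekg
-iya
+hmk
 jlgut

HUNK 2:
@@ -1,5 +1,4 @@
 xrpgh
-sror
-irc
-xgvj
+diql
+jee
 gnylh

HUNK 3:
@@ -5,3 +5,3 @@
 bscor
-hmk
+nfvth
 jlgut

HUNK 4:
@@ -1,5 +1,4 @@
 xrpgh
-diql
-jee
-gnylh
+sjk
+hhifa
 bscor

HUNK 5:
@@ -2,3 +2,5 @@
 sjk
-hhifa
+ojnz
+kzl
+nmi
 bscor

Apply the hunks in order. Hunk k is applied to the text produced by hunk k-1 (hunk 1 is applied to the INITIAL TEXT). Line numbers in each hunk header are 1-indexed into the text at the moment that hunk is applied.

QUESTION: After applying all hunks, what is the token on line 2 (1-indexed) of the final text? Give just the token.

Hunk 1: at line 6 remove [ulekg,iya] add [hmk] -> 8 lines: xrpgh sror irc xgvj gnylh bscor hmk jlgut
Hunk 2: at line 1 remove [sror,irc,xgvj] add [diql,jee] -> 7 lines: xrpgh diql jee gnylh bscor hmk jlgut
Hunk 3: at line 5 remove [hmk] add [nfvth] -> 7 lines: xrpgh diql jee gnylh bscor nfvth jlgut
Hunk 4: at line 1 remove [diql,jee,gnylh] add [sjk,hhifa] -> 6 lines: xrpgh sjk hhifa bscor nfvth jlgut
Hunk 5: at line 2 remove [hhifa] add [ojnz,kzl,nmi] -> 8 lines: xrpgh sjk ojnz kzl nmi bscor nfvth jlgut
Final line 2: sjk

Answer: sjk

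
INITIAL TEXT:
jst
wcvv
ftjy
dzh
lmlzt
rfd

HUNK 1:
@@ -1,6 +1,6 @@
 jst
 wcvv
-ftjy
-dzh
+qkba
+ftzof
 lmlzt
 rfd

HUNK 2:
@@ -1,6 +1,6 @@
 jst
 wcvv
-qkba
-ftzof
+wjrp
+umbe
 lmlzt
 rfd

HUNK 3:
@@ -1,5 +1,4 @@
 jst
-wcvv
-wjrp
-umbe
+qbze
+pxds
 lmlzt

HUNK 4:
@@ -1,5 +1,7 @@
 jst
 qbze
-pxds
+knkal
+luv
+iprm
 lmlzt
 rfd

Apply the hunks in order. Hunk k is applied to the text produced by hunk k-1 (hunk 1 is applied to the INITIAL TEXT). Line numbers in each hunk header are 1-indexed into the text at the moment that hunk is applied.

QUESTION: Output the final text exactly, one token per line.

Answer: jst
qbze
knkal
luv
iprm
lmlzt
rfd

Derivation:
Hunk 1: at line 1 remove [ftjy,dzh] add [qkba,ftzof] -> 6 lines: jst wcvv qkba ftzof lmlzt rfd
Hunk 2: at line 1 remove [qkba,ftzof] add [wjrp,umbe] -> 6 lines: jst wcvv wjrp umbe lmlzt rfd
Hunk 3: at line 1 remove [wcvv,wjrp,umbe] add [qbze,pxds] -> 5 lines: jst qbze pxds lmlzt rfd
Hunk 4: at line 1 remove [pxds] add [knkal,luv,iprm] -> 7 lines: jst qbze knkal luv iprm lmlzt rfd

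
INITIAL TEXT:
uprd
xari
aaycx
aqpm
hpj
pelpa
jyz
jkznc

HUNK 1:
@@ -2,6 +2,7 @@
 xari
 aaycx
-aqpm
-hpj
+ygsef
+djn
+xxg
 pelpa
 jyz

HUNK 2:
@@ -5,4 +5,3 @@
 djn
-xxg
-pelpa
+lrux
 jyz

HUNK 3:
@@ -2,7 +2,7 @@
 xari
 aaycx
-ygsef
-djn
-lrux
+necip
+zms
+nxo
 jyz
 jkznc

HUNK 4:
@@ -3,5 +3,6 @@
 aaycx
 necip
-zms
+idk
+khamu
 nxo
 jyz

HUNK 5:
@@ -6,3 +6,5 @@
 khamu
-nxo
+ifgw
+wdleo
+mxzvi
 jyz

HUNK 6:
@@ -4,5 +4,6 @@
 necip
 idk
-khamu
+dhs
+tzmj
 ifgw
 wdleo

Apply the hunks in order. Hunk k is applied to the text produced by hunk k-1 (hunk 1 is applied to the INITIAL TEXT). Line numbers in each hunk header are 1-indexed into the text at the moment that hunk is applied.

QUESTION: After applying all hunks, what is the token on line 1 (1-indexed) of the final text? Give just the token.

Answer: uprd

Derivation:
Hunk 1: at line 2 remove [aqpm,hpj] add [ygsef,djn,xxg] -> 9 lines: uprd xari aaycx ygsef djn xxg pelpa jyz jkznc
Hunk 2: at line 5 remove [xxg,pelpa] add [lrux] -> 8 lines: uprd xari aaycx ygsef djn lrux jyz jkznc
Hunk 3: at line 2 remove [ygsef,djn,lrux] add [necip,zms,nxo] -> 8 lines: uprd xari aaycx necip zms nxo jyz jkznc
Hunk 4: at line 3 remove [zms] add [idk,khamu] -> 9 lines: uprd xari aaycx necip idk khamu nxo jyz jkznc
Hunk 5: at line 6 remove [nxo] add [ifgw,wdleo,mxzvi] -> 11 lines: uprd xari aaycx necip idk khamu ifgw wdleo mxzvi jyz jkznc
Hunk 6: at line 4 remove [khamu] add [dhs,tzmj] -> 12 lines: uprd xari aaycx necip idk dhs tzmj ifgw wdleo mxzvi jyz jkznc
Final line 1: uprd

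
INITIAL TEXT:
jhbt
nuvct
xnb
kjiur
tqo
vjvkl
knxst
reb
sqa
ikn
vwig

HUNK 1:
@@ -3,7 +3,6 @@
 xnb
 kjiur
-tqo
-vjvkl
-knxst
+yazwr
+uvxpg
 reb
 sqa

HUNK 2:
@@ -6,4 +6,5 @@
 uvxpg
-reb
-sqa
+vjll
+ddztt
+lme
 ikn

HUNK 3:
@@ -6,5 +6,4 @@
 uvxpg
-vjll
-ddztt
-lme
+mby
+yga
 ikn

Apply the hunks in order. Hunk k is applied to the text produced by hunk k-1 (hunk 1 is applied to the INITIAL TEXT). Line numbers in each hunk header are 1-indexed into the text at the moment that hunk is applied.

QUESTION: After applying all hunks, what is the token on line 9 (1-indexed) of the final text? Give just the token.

Hunk 1: at line 3 remove [tqo,vjvkl,knxst] add [yazwr,uvxpg] -> 10 lines: jhbt nuvct xnb kjiur yazwr uvxpg reb sqa ikn vwig
Hunk 2: at line 6 remove [reb,sqa] add [vjll,ddztt,lme] -> 11 lines: jhbt nuvct xnb kjiur yazwr uvxpg vjll ddztt lme ikn vwig
Hunk 3: at line 6 remove [vjll,ddztt,lme] add [mby,yga] -> 10 lines: jhbt nuvct xnb kjiur yazwr uvxpg mby yga ikn vwig
Final line 9: ikn

Answer: ikn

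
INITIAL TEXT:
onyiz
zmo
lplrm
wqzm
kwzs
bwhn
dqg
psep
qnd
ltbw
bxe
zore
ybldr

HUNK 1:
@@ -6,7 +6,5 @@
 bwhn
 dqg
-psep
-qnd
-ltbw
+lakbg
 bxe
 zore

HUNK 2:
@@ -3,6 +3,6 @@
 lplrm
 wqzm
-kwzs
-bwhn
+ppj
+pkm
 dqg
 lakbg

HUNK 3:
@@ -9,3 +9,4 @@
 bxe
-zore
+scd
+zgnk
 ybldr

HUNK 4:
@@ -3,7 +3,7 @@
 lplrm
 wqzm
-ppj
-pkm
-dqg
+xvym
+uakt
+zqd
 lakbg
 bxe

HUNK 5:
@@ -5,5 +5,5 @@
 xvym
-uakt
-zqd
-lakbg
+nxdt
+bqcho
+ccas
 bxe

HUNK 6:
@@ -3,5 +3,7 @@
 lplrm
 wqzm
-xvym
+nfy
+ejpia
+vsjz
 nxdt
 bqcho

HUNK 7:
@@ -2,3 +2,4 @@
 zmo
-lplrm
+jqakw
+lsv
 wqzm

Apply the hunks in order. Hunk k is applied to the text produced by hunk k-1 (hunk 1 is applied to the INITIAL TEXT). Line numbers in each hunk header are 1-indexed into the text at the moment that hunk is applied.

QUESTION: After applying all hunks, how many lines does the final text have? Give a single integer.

Hunk 1: at line 6 remove [psep,qnd,ltbw] add [lakbg] -> 11 lines: onyiz zmo lplrm wqzm kwzs bwhn dqg lakbg bxe zore ybldr
Hunk 2: at line 3 remove [kwzs,bwhn] add [ppj,pkm] -> 11 lines: onyiz zmo lplrm wqzm ppj pkm dqg lakbg bxe zore ybldr
Hunk 3: at line 9 remove [zore] add [scd,zgnk] -> 12 lines: onyiz zmo lplrm wqzm ppj pkm dqg lakbg bxe scd zgnk ybldr
Hunk 4: at line 3 remove [ppj,pkm,dqg] add [xvym,uakt,zqd] -> 12 lines: onyiz zmo lplrm wqzm xvym uakt zqd lakbg bxe scd zgnk ybldr
Hunk 5: at line 5 remove [uakt,zqd,lakbg] add [nxdt,bqcho,ccas] -> 12 lines: onyiz zmo lplrm wqzm xvym nxdt bqcho ccas bxe scd zgnk ybldr
Hunk 6: at line 3 remove [xvym] add [nfy,ejpia,vsjz] -> 14 lines: onyiz zmo lplrm wqzm nfy ejpia vsjz nxdt bqcho ccas bxe scd zgnk ybldr
Hunk 7: at line 2 remove [lplrm] add [jqakw,lsv] -> 15 lines: onyiz zmo jqakw lsv wqzm nfy ejpia vsjz nxdt bqcho ccas bxe scd zgnk ybldr
Final line count: 15

Answer: 15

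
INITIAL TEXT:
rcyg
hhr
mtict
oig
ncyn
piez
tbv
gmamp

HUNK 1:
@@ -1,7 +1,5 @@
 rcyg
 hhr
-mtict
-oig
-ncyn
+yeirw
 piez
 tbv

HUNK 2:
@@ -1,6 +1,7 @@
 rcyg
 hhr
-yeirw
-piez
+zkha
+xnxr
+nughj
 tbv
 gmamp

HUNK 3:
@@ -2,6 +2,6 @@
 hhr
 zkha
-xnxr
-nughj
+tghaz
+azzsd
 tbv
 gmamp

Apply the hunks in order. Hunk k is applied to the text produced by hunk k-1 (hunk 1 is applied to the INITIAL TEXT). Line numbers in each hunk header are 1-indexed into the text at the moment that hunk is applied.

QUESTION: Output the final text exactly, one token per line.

Answer: rcyg
hhr
zkha
tghaz
azzsd
tbv
gmamp

Derivation:
Hunk 1: at line 1 remove [mtict,oig,ncyn] add [yeirw] -> 6 lines: rcyg hhr yeirw piez tbv gmamp
Hunk 2: at line 1 remove [yeirw,piez] add [zkha,xnxr,nughj] -> 7 lines: rcyg hhr zkha xnxr nughj tbv gmamp
Hunk 3: at line 2 remove [xnxr,nughj] add [tghaz,azzsd] -> 7 lines: rcyg hhr zkha tghaz azzsd tbv gmamp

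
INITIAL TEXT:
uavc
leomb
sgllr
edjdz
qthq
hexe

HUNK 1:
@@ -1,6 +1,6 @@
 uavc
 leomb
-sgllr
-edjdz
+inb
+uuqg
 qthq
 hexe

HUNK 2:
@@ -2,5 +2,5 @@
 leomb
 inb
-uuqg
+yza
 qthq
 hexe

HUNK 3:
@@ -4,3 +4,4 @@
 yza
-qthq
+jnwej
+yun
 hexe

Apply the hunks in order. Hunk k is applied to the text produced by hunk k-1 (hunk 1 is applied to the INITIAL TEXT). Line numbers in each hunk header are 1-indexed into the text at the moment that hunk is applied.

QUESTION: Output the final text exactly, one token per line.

Hunk 1: at line 1 remove [sgllr,edjdz] add [inb,uuqg] -> 6 lines: uavc leomb inb uuqg qthq hexe
Hunk 2: at line 2 remove [uuqg] add [yza] -> 6 lines: uavc leomb inb yza qthq hexe
Hunk 3: at line 4 remove [qthq] add [jnwej,yun] -> 7 lines: uavc leomb inb yza jnwej yun hexe

Answer: uavc
leomb
inb
yza
jnwej
yun
hexe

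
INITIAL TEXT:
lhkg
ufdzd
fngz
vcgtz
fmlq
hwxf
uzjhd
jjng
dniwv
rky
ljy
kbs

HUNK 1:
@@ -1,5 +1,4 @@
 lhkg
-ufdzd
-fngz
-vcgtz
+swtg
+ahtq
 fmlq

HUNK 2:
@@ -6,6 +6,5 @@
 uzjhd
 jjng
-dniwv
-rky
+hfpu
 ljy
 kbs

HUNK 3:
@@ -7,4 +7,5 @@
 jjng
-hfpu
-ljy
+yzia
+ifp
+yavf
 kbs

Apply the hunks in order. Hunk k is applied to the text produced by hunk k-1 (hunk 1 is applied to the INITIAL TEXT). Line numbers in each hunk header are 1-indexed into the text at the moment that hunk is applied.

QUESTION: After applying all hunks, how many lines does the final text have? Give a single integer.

Hunk 1: at line 1 remove [ufdzd,fngz,vcgtz] add [swtg,ahtq] -> 11 lines: lhkg swtg ahtq fmlq hwxf uzjhd jjng dniwv rky ljy kbs
Hunk 2: at line 6 remove [dniwv,rky] add [hfpu] -> 10 lines: lhkg swtg ahtq fmlq hwxf uzjhd jjng hfpu ljy kbs
Hunk 3: at line 7 remove [hfpu,ljy] add [yzia,ifp,yavf] -> 11 lines: lhkg swtg ahtq fmlq hwxf uzjhd jjng yzia ifp yavf kbs
Final line count: 11

Answer: 11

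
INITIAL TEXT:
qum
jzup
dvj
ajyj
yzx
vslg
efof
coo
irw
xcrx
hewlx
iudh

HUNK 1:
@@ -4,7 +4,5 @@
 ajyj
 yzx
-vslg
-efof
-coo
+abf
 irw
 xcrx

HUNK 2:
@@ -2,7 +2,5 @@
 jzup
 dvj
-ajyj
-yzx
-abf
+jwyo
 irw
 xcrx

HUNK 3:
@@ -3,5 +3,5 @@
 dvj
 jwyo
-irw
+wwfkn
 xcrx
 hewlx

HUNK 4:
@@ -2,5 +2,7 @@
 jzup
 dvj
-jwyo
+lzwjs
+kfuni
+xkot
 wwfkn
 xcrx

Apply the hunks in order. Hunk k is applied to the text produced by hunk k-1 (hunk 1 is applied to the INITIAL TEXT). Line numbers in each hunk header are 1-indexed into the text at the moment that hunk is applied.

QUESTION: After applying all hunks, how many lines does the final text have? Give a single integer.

Hunk 1: at line 4 remove [vslg,efof,coo] add [abf] -> 10 lines: qum jzup dvj ajyj yzx abf irw xcrx hewlx iudh
Hunk 2: at line 2 remove [ajyj,yzx,abf] add [jwyo] -> 8 lines: qum jzup dvj jwyo irw xcrx hewlx iudh
Hunk 3: at line 3 remove [irw] add [wwfkn] -> 8 lines: qum jzup dvj jwyo wwfkn xcrx hewlx iudh
Hunk 4: at line 2 remove [jwyo] add [lzwjs,kfuni,xkot] -> 10 lines: qum jzup dvj lzwjs kfuni xkot wwfkn xcrx hewlx iudh
Final line count: 10

Answer: 10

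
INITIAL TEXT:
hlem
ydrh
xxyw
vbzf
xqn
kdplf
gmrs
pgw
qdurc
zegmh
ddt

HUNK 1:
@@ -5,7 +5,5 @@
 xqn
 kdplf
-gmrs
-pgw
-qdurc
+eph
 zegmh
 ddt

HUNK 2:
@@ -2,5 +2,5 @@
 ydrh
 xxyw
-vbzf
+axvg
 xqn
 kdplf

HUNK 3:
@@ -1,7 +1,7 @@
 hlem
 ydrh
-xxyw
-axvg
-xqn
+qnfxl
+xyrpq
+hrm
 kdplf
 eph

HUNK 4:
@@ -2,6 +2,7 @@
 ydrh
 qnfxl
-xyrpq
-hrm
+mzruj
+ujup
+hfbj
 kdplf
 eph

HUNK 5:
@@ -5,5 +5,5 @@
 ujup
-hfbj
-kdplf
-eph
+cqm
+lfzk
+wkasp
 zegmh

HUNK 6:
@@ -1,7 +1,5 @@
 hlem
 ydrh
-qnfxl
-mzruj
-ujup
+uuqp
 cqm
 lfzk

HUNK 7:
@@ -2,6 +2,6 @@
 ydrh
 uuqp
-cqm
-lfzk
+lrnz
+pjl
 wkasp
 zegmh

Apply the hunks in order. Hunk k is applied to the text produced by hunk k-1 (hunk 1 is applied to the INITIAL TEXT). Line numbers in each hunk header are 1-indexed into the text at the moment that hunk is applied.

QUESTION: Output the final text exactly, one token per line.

Answer: hlem
ydrh
uuqp
lrnz
pjl
wkasp
zegmh
ddt

Derivation:
Hunk 1: at line 5 remove [gmrs,pgw,qdurc] add [eph] -> 9 lines: hlem ydrh xxyw vbzf xqn kdplf eph zegmh ddt
Hunk 2: at line 2 remove [vbzf] add [axvg] -> 9 lines: hlem ydrh xxyw axvg xqn kdplf eph zegmh ddt
Hunk 3: at line 1 remove [xxyw,axvg,xqn] add [qnfxl,xyrpq,hrm] -> 9 lines: hlem ydrh qnfxl xyrpq hrm kdplf eph zegmh ddt
Hunk 4: at line 2 remove [xyrpq,hrm] add [mzruj,ujup,hfbj] -> 10 lines: hlem ydrh qnfxl mzruj ujup hfbj kdplf eph zegmh ddt
Hunk 5: at line 5 remove [hfbj,kdplf,eph] add [cqm,lfzk,wkasp] -> 10 lines: hlem ydrh qnfxl mzruj ujup cqm lfzk wkasp zegmh ddt
Hunk 6: at line 1 remove [qnfxl,mzruj,ujup] add [uuqp] -> 8 lines: hlem ydrh uuqp cqm lfzk wkasp zegmh ddt
Hunk 7: at line 2 remove [cqm,lfzk] add [lrnz,pjl] -> 8 lines: hlem ydrh uuqp lrnz pjl wkasp zegmh ddt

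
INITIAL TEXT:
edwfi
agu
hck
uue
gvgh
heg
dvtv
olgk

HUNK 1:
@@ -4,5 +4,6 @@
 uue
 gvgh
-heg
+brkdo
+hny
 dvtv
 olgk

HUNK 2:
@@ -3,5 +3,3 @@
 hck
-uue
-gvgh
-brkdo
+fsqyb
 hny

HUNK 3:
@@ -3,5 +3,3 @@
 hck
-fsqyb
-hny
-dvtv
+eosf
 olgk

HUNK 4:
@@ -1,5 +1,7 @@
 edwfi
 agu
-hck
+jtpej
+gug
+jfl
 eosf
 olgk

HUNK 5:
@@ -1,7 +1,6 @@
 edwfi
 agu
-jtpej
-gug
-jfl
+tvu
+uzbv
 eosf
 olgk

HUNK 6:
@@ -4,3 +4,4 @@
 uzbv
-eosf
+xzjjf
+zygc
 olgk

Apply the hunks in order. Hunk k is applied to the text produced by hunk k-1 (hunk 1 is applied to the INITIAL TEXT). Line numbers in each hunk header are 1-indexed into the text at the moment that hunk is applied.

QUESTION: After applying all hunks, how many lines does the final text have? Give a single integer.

Hunk 1: at line 4 remove [heg] add [brkdo,hny] -> 9 lines: edwfi agu hck uue gvgh brkdo hny dvtv olgk
Hunk 2: at line 3 remove [uue,gvgh,brkdo] add [fsqyb] -> 7 lines: edwfi agu hck fsqyb hny dvtv olgk
Hunk 3: at line 3 remove [fsqyb,hny,dvtv] add [eosf] -> 5 lines: edwfi agu hck eosf olgk
Hunk 4: at line 1 remove [hck] add [jtpej,gug,jfl] -> 7 lines: edwfi agu jtpej gug jfl eosf olgk
Hunk 5: at line 1 remove [jtpej,gug,jfl] add [tvu,uzbv] -> 6 lines: edwfi agu tvu uzbv eosf olgk
Hunk 6: at line 4 remove [eosf] add [xzjjf,zygc] -> 7 lines: edwfi agu tvu uzbv xzjjf zygc olgk
Final line count: 7

Answer: 7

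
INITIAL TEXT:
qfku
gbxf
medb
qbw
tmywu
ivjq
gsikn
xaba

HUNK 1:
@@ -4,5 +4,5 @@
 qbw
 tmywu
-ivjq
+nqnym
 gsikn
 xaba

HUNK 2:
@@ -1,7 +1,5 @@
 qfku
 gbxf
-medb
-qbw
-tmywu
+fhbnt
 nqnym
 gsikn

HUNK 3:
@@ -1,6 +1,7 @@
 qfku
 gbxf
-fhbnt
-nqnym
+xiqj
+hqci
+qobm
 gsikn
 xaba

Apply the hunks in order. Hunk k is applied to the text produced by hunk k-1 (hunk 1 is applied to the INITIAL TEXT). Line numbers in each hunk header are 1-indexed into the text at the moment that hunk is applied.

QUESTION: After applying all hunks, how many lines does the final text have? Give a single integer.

Hunk 1: at line 4 remove [ivjq] add [nqnym] -> 8 lines: qfku gbxf medb qbw tmywu nqnym gsikn xaba
Hunk 2: at line 1 remove [medb,qbw,tmywu] add [fhbnt] -> 6 lines: qfku gbxf fhbnt nqnym gsikn xaba
Hunk 3: at line 1 remove [fhbnt,nqnym] add [xiqj,hqci,qobm] -> 7 lines: qfku gbxf xiqj hqci qobm gsikn xaba
Final line count: 7

Answer: 7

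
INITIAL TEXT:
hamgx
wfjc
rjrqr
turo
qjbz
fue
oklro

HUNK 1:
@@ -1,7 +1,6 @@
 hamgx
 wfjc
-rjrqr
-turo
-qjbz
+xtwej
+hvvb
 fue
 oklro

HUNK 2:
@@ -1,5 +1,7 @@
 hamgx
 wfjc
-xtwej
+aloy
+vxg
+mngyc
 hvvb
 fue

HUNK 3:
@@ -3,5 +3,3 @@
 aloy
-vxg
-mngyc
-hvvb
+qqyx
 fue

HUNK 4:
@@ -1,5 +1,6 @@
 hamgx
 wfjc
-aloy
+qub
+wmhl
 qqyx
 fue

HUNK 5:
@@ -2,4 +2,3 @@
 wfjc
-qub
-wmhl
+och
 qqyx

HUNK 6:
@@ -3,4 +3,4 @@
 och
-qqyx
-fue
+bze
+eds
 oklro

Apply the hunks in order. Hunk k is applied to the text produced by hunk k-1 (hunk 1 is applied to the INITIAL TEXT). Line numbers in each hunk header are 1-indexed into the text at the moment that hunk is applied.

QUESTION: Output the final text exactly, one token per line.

Hunk 1: at line 1 remove [rjrqr,turo,qjbz] add [xtwej,hvvb] -> 6 lines: hamgx wfjc xtwej hvvb fue oklro
Hunk 2: at line 1 remove [xtwej] add [aloy,vxg,mngyc] -> 8 lines: hamgx wfjc aloy vxg mngyc hvvb fue oklro
Hunk 3: at line 3 remove [vxg,mngyc,hvvb] add [qqyx] -> 6 lines: hamgx wfjc aloy qqyx fue oklro
Hunk 4: at line 1 remove [aloy] add [qub,wmhl] -> 7 lines: hamgx wfjc qub wmhl qqyx fue oklro
Hunk 5: at line 2 remove [qub,wmhl] add [och] -> 6 lines: hamgx wfjc och qqyx fue oklro
Hunk 6: at line 3 remove [qqyx,fue] add [bze,eds] -> 6 lines: hamgx wfjc och bze eds oklro

Answer: hamgx
wfjc
och
bze
eds
oklro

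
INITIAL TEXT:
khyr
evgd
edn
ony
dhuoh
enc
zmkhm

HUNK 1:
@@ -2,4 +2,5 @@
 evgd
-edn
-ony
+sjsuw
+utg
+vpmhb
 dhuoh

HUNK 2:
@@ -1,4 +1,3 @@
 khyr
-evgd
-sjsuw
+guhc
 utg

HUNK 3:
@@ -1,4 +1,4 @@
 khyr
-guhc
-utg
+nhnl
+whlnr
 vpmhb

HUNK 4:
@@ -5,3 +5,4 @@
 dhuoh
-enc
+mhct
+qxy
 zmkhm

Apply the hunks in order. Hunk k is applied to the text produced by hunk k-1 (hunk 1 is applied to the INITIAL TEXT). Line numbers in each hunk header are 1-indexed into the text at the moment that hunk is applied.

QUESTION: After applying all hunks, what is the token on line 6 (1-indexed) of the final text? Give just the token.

Hunk 1: at line 2 remove [edn,ony] add [sjsuw,utg,vpmhb] -> 8 lines: khyr evgd sjsuw utg vpmhb dhuoh enc zmkhm
Hunk 2: at line 1 remove [evgd,sjsuw] add [guhc] -> 7 lines: khyr guhc utg vpmhb dhuoh enc zmkhm
Hunk 3: at line 1 remove [guhc,utg] add [nhnl,whlnr] -> 7 lines: khyr nhnl whlnr vpmhb dhuoh enc zmkhm
Hunk 4: at line 5 remove [enc] add [mhct,qxy] -> 8 lines: khyr nhnl whlnr vpmhb dhuoh mhct qxy zmkhm
Final line 6: mhct

Answer: mhct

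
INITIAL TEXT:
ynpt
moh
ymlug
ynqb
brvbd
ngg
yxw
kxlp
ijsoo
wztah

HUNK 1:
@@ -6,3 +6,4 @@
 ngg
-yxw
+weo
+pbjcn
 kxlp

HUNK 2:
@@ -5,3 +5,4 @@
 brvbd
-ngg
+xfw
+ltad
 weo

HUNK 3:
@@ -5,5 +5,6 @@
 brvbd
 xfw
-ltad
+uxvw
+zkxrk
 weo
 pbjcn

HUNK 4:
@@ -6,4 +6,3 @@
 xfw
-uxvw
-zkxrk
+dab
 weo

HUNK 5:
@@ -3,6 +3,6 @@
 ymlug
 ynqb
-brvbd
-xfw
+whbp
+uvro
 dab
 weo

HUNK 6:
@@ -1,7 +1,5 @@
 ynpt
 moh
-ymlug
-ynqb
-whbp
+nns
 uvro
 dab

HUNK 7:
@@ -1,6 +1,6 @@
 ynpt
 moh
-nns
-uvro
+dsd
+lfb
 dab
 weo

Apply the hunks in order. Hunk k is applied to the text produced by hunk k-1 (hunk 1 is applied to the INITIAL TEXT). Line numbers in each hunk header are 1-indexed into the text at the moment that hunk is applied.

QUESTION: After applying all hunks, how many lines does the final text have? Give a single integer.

Answer: 10

Derivation:
Hunk 1: at line 6 remove [yxw] add [weo,pbjcn] -> 11 lines: ynpt moh ymlug ynqb brvbd ngg weo pbjcn kxlp ijsoo wztah
Hunk 2: at line 5 remove [ngg] add [xfw,ltad] -> 12 lines: ynpt moh ymlug ynqb brvbd xfw ltad weo pbjcn kxlp ijsoo wztah
Hunk 3: at line 5 remove [ltad] add [uxvw,zkxrk] -> 13 lines: ynpt moh ymlug ynqb brvbd xfw uxvw zkxrk weo pbjcn kxlp ijsoo wztah
Hunk 4: at line 6 remove [uxvw,zkxrk] add [dab] -> 12 lines: ynpt moh ymlug ynqb brvbd xfw dab weo pbjcn kxlp ijsoo wztah
Hunk 5: at line 3 remove [brvbd,xfw] add [whbp,uvro] -> 12 lines: ynpt moh ymlug ynqb whbp uvro dab weo pbjcn kxlp ijsoo wztah
Hunk 6: at line 1 remove [ymlug,ynqb,whbp] add [nns] -> 10 lines: ynpt moh nns uvro dab weo pbjcn kxlp ijsoo wztah
Hunk 7: at line 1 remove [nns,uvro] add [dsd,lfb] -> 10 lines: ynpt moh dsd lfb dab weo pbjcn kxlp ijsoo wztah
Final line count: 10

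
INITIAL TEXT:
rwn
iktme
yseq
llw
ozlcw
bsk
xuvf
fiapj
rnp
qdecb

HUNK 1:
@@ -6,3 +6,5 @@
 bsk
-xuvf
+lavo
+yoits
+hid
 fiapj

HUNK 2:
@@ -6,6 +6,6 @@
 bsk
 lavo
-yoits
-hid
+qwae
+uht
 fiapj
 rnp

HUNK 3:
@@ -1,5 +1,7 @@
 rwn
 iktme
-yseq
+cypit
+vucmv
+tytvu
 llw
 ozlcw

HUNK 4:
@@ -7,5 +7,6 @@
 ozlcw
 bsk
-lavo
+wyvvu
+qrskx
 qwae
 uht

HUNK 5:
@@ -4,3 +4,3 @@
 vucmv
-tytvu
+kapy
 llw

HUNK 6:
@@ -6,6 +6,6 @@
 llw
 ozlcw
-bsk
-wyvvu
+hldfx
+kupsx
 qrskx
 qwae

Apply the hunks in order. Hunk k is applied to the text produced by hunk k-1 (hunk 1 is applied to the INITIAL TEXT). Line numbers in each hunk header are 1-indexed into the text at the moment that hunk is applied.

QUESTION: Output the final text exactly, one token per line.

Hunk 1: at line 6 remove [xuvf] add [lavo,yoits,hid] -> 12 lines: rwn iktme yseq llw ozlcw bsk lavo yoits hid fiapj rnp qdecb
Hunk 2: at line 6 remove [yoits,hid] add [qwae,uht] -> 12 lines: rwn iktme yseq llw ozlcw bsk lavo qwae uht fiapj rnp qdecb
Hunk 3: at line 1 remove [yseq] add [cypit,vucmv,tytvu] -> 14 lines: rwn iktme cypit vucmv tytvu llw ozlcw bsk lavo qwae uht fiapj rnp qdecb
Hunk 4: at line 7 remove [lavo] add [wyvvu,qrskx] -> 15 lines: rwn iktme cypit vucmv tytvu llw ozlcw bsk wyvvu qrskx qwae uht fiapj rnp qdecb
Hunk 5: at line 4 remove [tytvu] add [kapy] -> 15 lines: rwn iktme cypit vucmv kapy llw ozlcw bsk wyvvu qrskx qwae uht fiapj rnp qdecb
Hunk 6: at line 6 remove [bsk,wyvvu] add [hldfx,kupsx] -> 15 lines: rwn iktme cypit vucmv kapy llw ozlcw hldfx kupsx qrskx qwae uht fiapj rnp qdecb

Answer: rwn
iktme
cypit
vucmv
kapy
llw
ozlcw
hldfx
kupsx
qrskx
qwae
uht
fiapj
rnp
qdecb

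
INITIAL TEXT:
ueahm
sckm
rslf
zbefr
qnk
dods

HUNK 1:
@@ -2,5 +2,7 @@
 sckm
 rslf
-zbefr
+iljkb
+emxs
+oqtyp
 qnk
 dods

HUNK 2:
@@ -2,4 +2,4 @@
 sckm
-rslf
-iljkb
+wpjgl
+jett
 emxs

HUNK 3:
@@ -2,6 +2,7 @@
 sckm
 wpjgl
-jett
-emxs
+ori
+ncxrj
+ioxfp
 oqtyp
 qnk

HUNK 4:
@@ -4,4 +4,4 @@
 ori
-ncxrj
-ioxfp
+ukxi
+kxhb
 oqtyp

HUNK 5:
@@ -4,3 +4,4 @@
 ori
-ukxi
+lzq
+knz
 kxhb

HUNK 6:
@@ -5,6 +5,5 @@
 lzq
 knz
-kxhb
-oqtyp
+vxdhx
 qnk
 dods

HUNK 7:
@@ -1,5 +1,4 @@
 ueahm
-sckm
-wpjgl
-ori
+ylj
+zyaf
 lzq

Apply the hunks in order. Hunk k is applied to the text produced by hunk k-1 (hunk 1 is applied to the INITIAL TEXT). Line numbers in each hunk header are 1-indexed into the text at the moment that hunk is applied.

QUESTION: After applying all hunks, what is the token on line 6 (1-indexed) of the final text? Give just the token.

Answer: vxdhx

Derivation:
Hunk 1: at line 2 remove [zbefr] add [iljkb,emxs,oqtyp] -> 8 lines: ueahm sckm rslf iljkb emxs oqtyp qnk dods
Hunk 2: at line 2 remove [rslf,iljkb] add [wpjgl,jett] -> 8 lines: ueahm sckm wpjgl jett emxs oqtyp qnk dods
Hunk 3: at line 2 remove [jett,emxs] add [ori,ncxrj,ioxfp] -> 9 lines: ueahm sckm wpjgl ori ncxrj ioxfp oqtyp qnk dods
Hunk 4: at line 4 remove [ncxrj,ioxfp] add [ukxi,kxhb] -> 9 lines: ueahm sckm wpjgl ori ukxi kxhb oqtyp qnk dods
Hunk 5: at line 4 remove [ukxi] add [lzq,knz] -> 10 lines: ueahm sckm wpjgl ori lzq knz kxhb oqtyp qnk dods
Hunk 6: at line 5 remove [kxhb,oqtyp] add [vxdhx] -> 9 lines: ueahm sckm wpjgl ori lzq knz vxdhx qnk dods
Hunk 7: at line 1 remove [sckm,wpjgl,ori] add [ylj,zyaf] -> 8 lines: ueahm ylj zyaf lzq knz vxdhx qnk dods
Final line 6: vxdhx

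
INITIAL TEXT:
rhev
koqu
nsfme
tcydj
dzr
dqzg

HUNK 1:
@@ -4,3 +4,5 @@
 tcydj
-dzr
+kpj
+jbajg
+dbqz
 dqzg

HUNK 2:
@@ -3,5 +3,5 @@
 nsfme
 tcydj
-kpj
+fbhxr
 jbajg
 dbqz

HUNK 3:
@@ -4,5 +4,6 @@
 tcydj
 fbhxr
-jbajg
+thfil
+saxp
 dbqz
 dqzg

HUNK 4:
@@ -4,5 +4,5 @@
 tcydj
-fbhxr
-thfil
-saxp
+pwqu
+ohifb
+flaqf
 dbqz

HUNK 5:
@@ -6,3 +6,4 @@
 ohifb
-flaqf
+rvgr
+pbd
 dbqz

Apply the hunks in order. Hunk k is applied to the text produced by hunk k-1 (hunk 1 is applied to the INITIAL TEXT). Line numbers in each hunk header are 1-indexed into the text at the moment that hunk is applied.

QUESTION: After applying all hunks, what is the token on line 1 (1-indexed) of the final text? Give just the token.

Answer: rhev

Derivation:
Hunk 1: at line 4 remove [dzr] add [kpj,jbajg,dbqz] -> 8 lines: rhev koqu nsfme tcydj kpj jbajg dbqz dqzg
Hunk 2: at line 3 remove [kpj] add [fbhxr] -> 8 lines: rhev koqu nsfme tcydj fbhxr jbajg dbqz dqzg
Hunk 3: at line 4 remove [jbajg] add [thfil,saxp] -> 9 lines: rhev koqu nsfme tcydj fbhxr thfil saxp dbqz dqzg
Hunk 4: at line 4 remove [fbhxr,thfil,saxp] add [pwqu,ohifb,flaqf] -> 9 lines: rhev koqu nsfme tcydj pwqu ohifb flaqf dbqz dqzg
Hunk 5: at line 6 remove [flaqf] add [rvgr,pbd] -> 10 lines: rhev koqu nsfme tcydj pwqu ohifb rvgr pbd dbqz dqzg
Final line 1: rhev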